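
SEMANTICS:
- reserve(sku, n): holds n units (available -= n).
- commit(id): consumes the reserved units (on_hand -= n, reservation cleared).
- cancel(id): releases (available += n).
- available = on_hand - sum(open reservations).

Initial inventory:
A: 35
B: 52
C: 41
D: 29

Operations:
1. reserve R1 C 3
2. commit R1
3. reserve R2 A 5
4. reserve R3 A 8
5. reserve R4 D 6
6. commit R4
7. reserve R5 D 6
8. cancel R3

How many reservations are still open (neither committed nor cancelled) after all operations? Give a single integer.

Step 1: reserve R1 C 3 -> on_hand[A=35 B=52 C=41 D=29] avail[A=35 B=52 C=38 D=29] open={R1}
Step 2: commit R1 -> on_hand[A=35 B=52 C=38 D=29] avail[A=35 B=52 C=38 D=29] open={}
Step 3: reserve R2 A 5 -> on_hand[A=35 B=52 C=38 D=29] avail[A=30 B=52 C=38 D=29] open={R2}
Step 4: reserve R3 A 8 -> on_hand[A=35 B=52 C=38 D=29] avail[A=22 B=52 C=38 D=29] open={R2,R3}
Step 5: reserve R4 D 6 -> on_hand[A=35 B=52 C=38 D=29] avail[A=22 B=52 C=38 D=23] open={R2,R3,R4}
Step 6: commit R4 -> on_hand[A=35 B=52 C=38 D=23] avail[A=22 B=52 C=38 D=23] open={R2,R3}
Step 7: reserve R5 D 6 -> on_hand[A=35 B=52 C=38 D=23] avail[A=22 B=52 C=38 D=17] open={R2,R3,R5}
Step 8: cancel R3 -> on_hand[A=35 B=52 C=38 D=23] avail[A=30 B=52 C=38 D=17] open={R2,R5}
Open reservations: ['R2', 'R5'] -> 2

Answer: 2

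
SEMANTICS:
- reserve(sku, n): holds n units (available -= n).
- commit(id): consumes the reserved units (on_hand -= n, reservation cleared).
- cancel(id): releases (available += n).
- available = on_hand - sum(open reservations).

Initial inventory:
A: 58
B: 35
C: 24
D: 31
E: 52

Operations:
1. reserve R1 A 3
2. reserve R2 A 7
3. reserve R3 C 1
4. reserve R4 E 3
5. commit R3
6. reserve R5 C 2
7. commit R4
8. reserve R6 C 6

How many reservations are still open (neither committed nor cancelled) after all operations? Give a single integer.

Answer: 4

Derivation:
Step 1: reserve R1 A 3 -> on_hand[A=58 B=35 C=24 D=31 E=52] avail[A=55 B=35 C=24 D=31 E=52] open={R1}
Step 2: reserve R2 A 7 -> on_hand[A=58 B=35 C=24 D=31 E=52] avail[A=48 B=35 C=24 D=31 E=52] open={R1,R2}
Step 3: reserve R3 C 1 -> on_hand[A=58 B=35 C=24 D=31 E=52] avail[A=48 B=35 C=23 D=31 E=52] open={R1,R2,R3}
Step 4: reserve R4 E 3 -> on_hand[A=58 B=35 C=24 D=31 E=52] avail[A=48 B=35 C=23 D=31 E=49] open={R1,R2,R3,R4}
Step 5: commit R3 -> on_hand[A=58 B=35 C=23 D=31 E=52] avail[A=48 B=35 C=23 D=31 E=49] open={R1,R2,R4}
Step 6: reserve R5 C 2 -> on_hand[A=58 B=35 C=23 D=31 E=52] avail[A=48 B=35 C=21 D=31 E=49] open={R1,R2,R4,R5}
Step 7: commit R4 -> on_hand[A=58 B=35 C=23 D=31 E=49] avail[A=48 B=35 C=21 D=31 E=49] open={R1,R2,R5}
Step 8: reserve R6 C 6 -> on_hand[A=58 B=35 C=23 D=31 E=49] avail[A=48 B=35 C=15 D=31 E=49] open={R1,R2,R5,R6}
Open reservations: ['R1', 'R2', 'R5', 'R6'] -> 4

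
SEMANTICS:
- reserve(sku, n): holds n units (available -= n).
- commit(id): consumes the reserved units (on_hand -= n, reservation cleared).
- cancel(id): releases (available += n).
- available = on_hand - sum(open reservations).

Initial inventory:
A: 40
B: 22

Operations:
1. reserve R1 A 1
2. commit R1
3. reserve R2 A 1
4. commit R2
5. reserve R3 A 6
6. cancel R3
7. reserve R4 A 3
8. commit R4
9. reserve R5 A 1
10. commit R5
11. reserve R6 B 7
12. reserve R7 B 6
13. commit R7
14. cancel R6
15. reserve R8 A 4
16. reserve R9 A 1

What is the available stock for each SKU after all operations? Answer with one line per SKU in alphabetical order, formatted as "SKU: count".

Step 1: reserve R1 A 1 -> on_hand[A=40 B=22] avail[A=39 B=22] open={R1}
Step 2: commit R1 -> on_hand[A=39 B=22] avail[A=39 B=22] open={}
Step 3: reserve R2 A 1 -> on_hand[A=39 B=22] avail[A=38 B=22] open={R2}
Step 4: commit R2 -> on_hand[A=38 B=22] avail[A=38 B=22] open={}
Step 5: reserve R3 A 6 -> on_hand[A=38 B=22] avail[A=32 B=22] open={R3}
Step 6: cancel R3 -> on_hand[A=38 B=22] avail[A=38 B=22] open={}
Step 7: reserve R4 A 3 -> on_hand[A=38 B=22] avail[A=35 B=22] open={R4}
Step 8: commit R4 -> on_hand[A=35 B=22] avail[A=35 B=22] open={}
Step 9: reserve R5 A 1 -> on_hand[A=35 B=22] avail[A=34 B=22] open={R5}
Step 10: commit R5 -> on_hand[A=34 B=22] avail[A=34 B=22] open={}
Step 11: reserve R6 B 7 -> on_hand[A=34 B=22] avail[A=34 B=15] open={R6}
Step 12: reserve R7 B 6 -> on_hand[A=34 B=22] avail[A=34 B=9] open={R6,R7}
Step 13: commit R7 -> on_hand[A=34 B=16] avail[A=34 B=9] open={R6}
Step 14: cancel R6 -> on_hand[A=34 B=16] avail[A=34 B=16] open={}
Step 15: reserve R8 A 4 -> on_hand[A=34 B=16] avail[A=30 B=16] open={R8}
Step 16: reserve R9 A 1 -> on_hand[A=34 B=16] avail[A=29 B=16] open={R8,R9}

Answer: A: 29
B: 16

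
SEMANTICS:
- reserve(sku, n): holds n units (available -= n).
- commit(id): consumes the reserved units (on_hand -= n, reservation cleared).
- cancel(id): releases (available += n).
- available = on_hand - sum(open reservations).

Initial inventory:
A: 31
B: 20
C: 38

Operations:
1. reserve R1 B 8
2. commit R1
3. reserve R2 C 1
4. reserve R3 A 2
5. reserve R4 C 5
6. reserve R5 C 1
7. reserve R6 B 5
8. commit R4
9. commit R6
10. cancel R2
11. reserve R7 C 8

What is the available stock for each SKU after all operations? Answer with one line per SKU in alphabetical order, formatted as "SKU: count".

Answer: A: 29
B: 7
C: 24

Derivation:
Step 1: reserve R1 B 8 -> on_hand[A=31 B=20 C=38] avail[A=31 B=12 C=38] open={R1}
Step 2: commit R1 -> on_hand[A=31 B=12 C=38] avail[A=31 B=12 C=38] open={}
Step 3: reserve R2 C 1 -> on_hand[A=31 B=12 C=38] avail[A=31 B=12 C=37] open={R2}
Step 4: reserve R3 A 2 -> on_hand[A=31 B=12 C=38] avail[A=29 B=12 C=37] open={R2,R3}
Step 5: reserve R4 C 5 -> on_hand[A=31 B=12 C=38] avail[A=29 B=12 C=32] open={R2,R3,R4}
Step 6: reserve R5 C 1 -> on_hand[A=31 B=12 C=38] avail[A=29 B=12 C=31] open={R2,R3,R4,R5}
Step 7: reserve R6 B 5 -> on_hand[A=31 B=12 C=38] avail[A=29 B=7 C=31] open={R2,R3,R4,R5,R6}
Step 8: commit R4 -> on_hand[A=31 B=12 C=33] avail[A=29 B=7 C=31] open={R2,R3,R5,R6}
Step 9: commit R6 -> on_hand[A=31 B=7 C=33] avail[A=29 B=7 C=31] open={R2,R3,R5}
Step 10: cancel R2 -> on_hand[A=31 B=7 C=33] avail[A=29 B=7 C=32] open={R3,R5}
Step 11: reserve R7 C 8 -> on_hand[A=31 B=7 C=33] avail[A=29 B=7 C=24] open={R3,R5,R7}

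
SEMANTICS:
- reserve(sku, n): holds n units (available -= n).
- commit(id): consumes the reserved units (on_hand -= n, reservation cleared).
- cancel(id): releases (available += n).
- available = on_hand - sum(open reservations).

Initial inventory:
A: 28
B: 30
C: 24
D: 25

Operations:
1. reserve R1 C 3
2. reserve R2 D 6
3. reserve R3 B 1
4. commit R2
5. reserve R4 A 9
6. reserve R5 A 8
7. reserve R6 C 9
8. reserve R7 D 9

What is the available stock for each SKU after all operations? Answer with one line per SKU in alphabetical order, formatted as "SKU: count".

Step 1: reserve R1 C 3 -> on_hand[A=28 B=30 C=24 D=25] avail[A=28 B=30 C=21 D=25] open={R1}
Step 2: reserve R2 D 6 -> on_hand[A=28 B=30 C=24 D=25] avail[A=28 B=30 C=21 D=19] open={R1,R2}
Step 3: reserve R3 B 1 -> on_hand[A=28 B=30 C=24 D=25] avail[A=28 B=29 C=21 D=19] open={R1,R2,R3}
Step 4: commit R2 -> on_hand[A=28 B=30 C=24 D=19] avail[A=28 B=29 C=21 D=19] open={R1,R3}
Step 5: reserve R4 A 9 -> on_hand[A=28 B=30 C=24 D=19] avail[A=19 B=29 C=21 D=19] open={R1,R3,R4}
Step 6: reserve R5 A 8 -> on_hand[A=28 B=30 C=24 D=19] avail[A=11 B=29 C=21 D=19] open={R1,R3,R4,R5}
Step 7: reserve R6 C 9 -> on_hand[A=28 B=30 C=24 D=19] avail[A=11 B=29 C=12 D=19] open={R1,R3,R4,R5,R6}
Step 8: reserve R7 D 9 -> on_hand[A=28 B=30 C=24 D=19] avail[A=11 B=29 C=12 D=10] open={R1,R3,R4,R5,R6,R7}

Answer: A: 11
B: 29
C: 12
D: 10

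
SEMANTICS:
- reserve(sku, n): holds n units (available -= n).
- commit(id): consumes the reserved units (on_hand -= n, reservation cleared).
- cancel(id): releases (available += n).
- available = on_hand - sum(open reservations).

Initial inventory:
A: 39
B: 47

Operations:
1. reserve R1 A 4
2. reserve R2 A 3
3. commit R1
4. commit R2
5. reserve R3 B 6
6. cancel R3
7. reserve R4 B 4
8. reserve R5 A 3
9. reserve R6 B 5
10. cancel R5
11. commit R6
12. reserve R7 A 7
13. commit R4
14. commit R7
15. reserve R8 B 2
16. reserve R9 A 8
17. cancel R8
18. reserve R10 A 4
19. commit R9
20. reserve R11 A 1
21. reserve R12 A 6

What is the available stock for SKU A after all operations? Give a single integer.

Step 1: reserve R1 A 4 -> on_hand[A=39 B=47] avail[A=35 B=47] open={R1}
Step 2: reserve R2 A 3 -> on_hand[A=39 B=47] avail[A=32 B=47] open={R1,R2}
Step 3: commit R1 -> on_hand[A=35 B=47] avail[A=32 B=47] open={R2}
Step 4: commit R2 -> on_hand[A=32 B=47] avail[A=32 B=47] open={}
Step 5: reserve R3 B 6 -> on_hand[A=32 B=47] avail[A=32 B=41] open={R3}
Step 6: cancel R3 -> on_hand[A=32 B=47] avail[A=32 B=47] open={}
Step 7: reserve R4 B 4 -> on_hand[A=32 B=47] avail[A=32 B=43] open={R4}
Step 8: reserve R5 A 3 -> on_hand[A=32 B=47] avail[A=29 B=43] open={R4,R5}
Step 9: reserve R6 B 5 -> on_hand[A=32 B=47] avail[A=29 B=38] open={R4,R5,R6}
Step 10: cancel R5 -> on_hand[A=32 B=47] avail[A=32 B=38] open={R4,R6}
Step 11: commit R6 -> on_hand[A=32 B=42] avail[A=32 B=38] open={R4}
Step 12: reserve R7 A 7 -> on_hand[A=32 B=42] avail[A=25 B=38] open={R4,R7}
Step 13: commit R4 -> on_hand[A=32 B=38] avail[A=25 B=38] open={R7}
Step 14: commit R7 -> on_hand[A=25 B=38] avail[A=25 B=38] open={}
Step 15: reserve R8 B 2 -> on_hand[A=25 B=38] avail[A=25 B=36] open={R8}
Step 16: reserve R9 A 8 -> on_hand[A=25 B=38] avail[A=17 B=36] open={R8,R9}
Step 17: cancel R8 -> on_hand[A=25 B=38] avail[A=17 B=38] open={R9}
Step 18: reserve R10 A 4 -> on_hand[A=25 B=38] avail[A=13 B=38] open={R10,R9}
Step 19: commit R9 -> on_hand[A=17 B=38] avail[A=13 B=38] open={R10}
Step 20: reserve R11 A 1 -> on_hand[A=17 B=38] avail[A=12 B=38] open={R10,R11}
Step 21: reserve R12 A 6 -> on_hand[A=17 B=38] avail[A=6 B=38] open={R10,R11,R12}
Final available[A] = 6

Answer: 6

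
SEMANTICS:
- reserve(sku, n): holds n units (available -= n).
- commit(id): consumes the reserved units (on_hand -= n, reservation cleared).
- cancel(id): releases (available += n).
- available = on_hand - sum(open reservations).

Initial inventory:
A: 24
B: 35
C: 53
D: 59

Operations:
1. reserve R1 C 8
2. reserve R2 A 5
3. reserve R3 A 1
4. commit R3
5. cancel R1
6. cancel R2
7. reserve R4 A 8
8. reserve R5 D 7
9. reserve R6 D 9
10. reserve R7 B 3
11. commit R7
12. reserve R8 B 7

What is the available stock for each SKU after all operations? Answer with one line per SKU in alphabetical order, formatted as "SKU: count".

Answer: A: 15
B: 25
C: 53
D: 43

Derivation:
Step 1: reserve R1 C 8 -> on_hand[A=24 B=35 C=53 D=59] avail[A=24 B=35 C=45 D=59] open={R1}
Step 2: reserve R2 A 5 -> on_hand[A=24 B=35 C=53 D=59] avail[A=19 B=35 C=45 D=59] open={R1,R2}
Step 3: reserve R3 A 1 -> on_hand[A=24 B=35 C=53 D=59] avail[A=18 B=35 C=45 D=59] open={R1,R2,R3}
Step 4: commit R3 -> on_hand[A=23 B=35 C=53 D=59] avail[A=18 B=35 C=45 D=59] open={R1,R2}
Step 5: cancel R1 -> on_hand[A=23 B=35 C=53 D=59] avail[A=18 B=35 C=53 D=59] open={R2}
Step 6: cancel R2 -> on_hand[A=23 B=35 C=53 D=59] avail[A=23 B=35 C=53 D=59] open={}
Step 7: reserve R4 A 8 -> on_hand[A=23 B=35 C=53 D=59] avail[A=15 B=35 C=53 D=59] open={R4}
Step 8: reserve R5 D 7 -> on_hand[A=23 B=35 C=53 D=59] avail[A=15 B=35 C=53 D=52] open={R4,R5}
Step 9: reserve R6 D 9 -> on_hand[A=23 B=35 C=53 D=59] avail[A=15 B=35 C=53 D=43] open={R4,R5,R6}
Step 10: reserve R7 B 3 -> on_hand[A=23 B=35 C=53 D=59] avail[A=15 B=32 C=53 D=43] open={R4,R5,R6,R7}
Step 11: commit R7 -> on_hand[A=23 B=32 C=53 D=59] avail[A=15 B=32 C=53 D=43] open={R4,R5,R6}
Step 12: reserve R8 B 7 -> on_hand[A=23 B=32 C=53 D=59] avail[A=15 B=25 C=53 D=43] open={R4,R5,R6,R8}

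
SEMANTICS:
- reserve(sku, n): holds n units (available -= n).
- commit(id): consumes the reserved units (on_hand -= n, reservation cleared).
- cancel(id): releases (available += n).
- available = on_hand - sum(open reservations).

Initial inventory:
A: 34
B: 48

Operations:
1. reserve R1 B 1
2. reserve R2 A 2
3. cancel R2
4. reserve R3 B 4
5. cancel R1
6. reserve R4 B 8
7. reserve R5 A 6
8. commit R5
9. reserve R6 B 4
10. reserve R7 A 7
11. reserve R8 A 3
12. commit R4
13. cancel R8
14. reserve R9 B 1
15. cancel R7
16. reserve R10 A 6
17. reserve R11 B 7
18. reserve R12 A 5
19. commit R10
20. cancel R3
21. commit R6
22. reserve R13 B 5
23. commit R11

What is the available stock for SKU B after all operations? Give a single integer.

Answer: 23

Derivation:
Step 1: reserve R1 B 1 -> on_hand[A=34 B=48] avail[A=34 B=47] open={R1}
Step 2: reserve R2 A 2 -> on_hand[A=34 B=48] avail[A=32 B=47] open={R1,R2}
Step 3: cancel R2 -> on_hand[A=34 B=48] avail[A=34 B=47] open={R1}
Step 4: reserve R3 B 4 -> on_hand[A=34 B=48] avail[A=34 B=43] open={R1,R3}
Step 5: cancel R1 -> on_hand[A=34 B=48] avail[A=34 B=44] open={R3}
Step 6: reserve R4 B 8 -> on_hand[A=34 B=48] avail[A=34 B=36] open={R3,R4}
Step 7: reserve R5 A 6 -> on_hand[A=34 B=48] avail[A=28 B=36] open={R3,R4,R5}
Step 8: commit R5 -> on_hand[A=28 B=48] avail[A=28 B=36] open={R3,R4}
Step 9: reserve R6 B 4 -> on_hand[A=28 B=48] avail[A=28 B=32] open={R3,R4,R6}
Step 10: reserve R7 A 7 -> on_hand[A=28 B=48] avail[A=21 B=32] open={R3,R4,R6,R7}
Step 11: reserve R8 A 3 -> on_hand[A=28 B=48] avail[A=18 B=32] open={R3,R4,R6,R7,R8}
Step 12: commit R4 -> on_hand[A=28 B=40] avail[A=18 B=32] open={R3,R6,R7,R8}
Step 13: cancel R8 -> on_hand[A=28 B=40] avail[A=21 B=32] open={R3,R6,R7}
Step 14: reserve R9 B 1 -> on_hand[A=28 B=40] avail[A=21 B=31] open={R3,R6,R7,R9}
Step 15: cancel R7 -> on_hand[A=28 B=40] avail[A=28 B=31] open={R3,R6,R9}
Step 16: reserve R10 A 6 -> on_hand[A=28 B=40] avail[A=22 B=31] open={R10,R3,R6,R9}
Step 17: reserve R11 B 7 -> on_hand[A=28 B=40] avail[A=22 B=24] open={R10,R11,R3,R6,R9}
Step 18: reserve R12 A 5 -> on_hand[A=28 B=40] avail[A=17 B=24] open={R10,R11,R12,R3,R6,R9}
Step 19: commit R10 -> on_hand[A=22 B=40] avail[A=17 B=24] open={R11,R12,R3,R6,R9}
Step 20: cancel R3 -> on_hand[A=22 B=40] avail[A=17 B=28] open={R11,R12,R6,R9}
Step 21: commit R6 -> on_hand[A=22 B=36] avail[A=17 B=28] open={R11,R12,R9}
Step 22: reserve R13 B 5 -> on_hand[A=22 B=36] avail[A=17 B=23] open={R11,R12,R13,R9}
Step 23: commit R11 -> on_hand[A=22 B=29] avail[A=17 B=23] open={R12,R13,R9}
Final available[B] = 23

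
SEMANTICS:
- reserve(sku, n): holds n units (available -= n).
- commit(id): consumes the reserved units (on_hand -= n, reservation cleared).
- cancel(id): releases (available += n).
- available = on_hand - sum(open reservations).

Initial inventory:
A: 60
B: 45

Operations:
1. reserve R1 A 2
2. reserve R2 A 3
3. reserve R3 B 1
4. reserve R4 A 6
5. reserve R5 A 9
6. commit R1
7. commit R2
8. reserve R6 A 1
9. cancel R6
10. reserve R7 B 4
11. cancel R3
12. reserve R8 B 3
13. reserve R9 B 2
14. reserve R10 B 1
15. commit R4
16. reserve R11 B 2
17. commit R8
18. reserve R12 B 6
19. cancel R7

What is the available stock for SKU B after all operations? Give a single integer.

Answer: 31

Derivation:
Step 1: reserve R1 A 2 -> on_hand[A=60 B=45] avail[A=58 B=45] open={R1}
Step 2: reserve R2 A 3 -> on_hand[A=60 B=45] avail[A=55 B=45] open={R1,R2}
Step 3: reserve R3 B 1 -> on_hand[A=60 B=45] avail[A=55 B=44] open={R1,R2,R3}
Step 4: reserve R4 A 6 -> on_hand[A=60 B=45] avail[A=49 B=44] open={R1,R2,R3,R4}
Step 5: reserve R5 A 9 -> on_hand[A=60 B=45] avail[A=40 B=44] open={R1,R2,R3,R4,R5}
Step 6: commit R1 -> on_hand[A=58 B=45] avail[A=40 B=44] open={R2,R3,R4,R5}
Step 7: commit R2 -> on_hand[A=55 B=45] avail[A=40 B=44] open={R3,R4,R5}
Step 8: reserve R6 A 1 -> on_hand[A=55 B=45] avail[A=39 B=44] open={R3,R4,R5,R6}
Step 9: cancel R6 -> on_hand[A=55 B=45] avail[A=40 B=44] open={R3,R4,R5}
Step 10: reserve R7 B 4 -> on_hand[A=55 B=45] avail[A=40 B=40] open={R3,R4,R5,R7}
Step 11: cancel R3 -> on_hand[A=55 B=45] avail[A=40 B=41] open={R4,R5,R7}
Step 12: reserve R8 B 3 -> on_hand[A=55 B=45] avail[A=40 B=38] open={R4,R5,R7,R8}
Step 13: reserve R9 B 2 -> on_hand[A=55 B=45] avail[A=40 B=36] open={R4,R5,R7,R8,R9}
Step 14: reserve R10 B 1 -> on_hand[A=55 B=45] avail[A=40 B=35] open={R10,R4,R5,R7,R8,R9}
Step 15: commit R4 -> on_hand[A=49 B=45] avail[A=40 B=35] open={R10,R5,R7,R8,R9}
Step 16: reserve R11 B 2 -> on_hand[A=49 B=45] avail[A=40 B=33] open={R10,R11,R5,R7,R8,R9}
Step 17: commit R8 -> on_hand[A=49 B=42] avail[A=40 B=33] open={R10,R11,R5,R7,R9}
Step 18: reserve R12 B 6 -> on_hand[A=49 B=42] avail[A=40 B=27] open={R10,R11,R12,R5,R7,R9}
Step 19: cancel R7 -> on_hand[A=49 B=42] avail[A=40 B=31] open={R10,R11,R12,R5,R9}
Final available[B] = 31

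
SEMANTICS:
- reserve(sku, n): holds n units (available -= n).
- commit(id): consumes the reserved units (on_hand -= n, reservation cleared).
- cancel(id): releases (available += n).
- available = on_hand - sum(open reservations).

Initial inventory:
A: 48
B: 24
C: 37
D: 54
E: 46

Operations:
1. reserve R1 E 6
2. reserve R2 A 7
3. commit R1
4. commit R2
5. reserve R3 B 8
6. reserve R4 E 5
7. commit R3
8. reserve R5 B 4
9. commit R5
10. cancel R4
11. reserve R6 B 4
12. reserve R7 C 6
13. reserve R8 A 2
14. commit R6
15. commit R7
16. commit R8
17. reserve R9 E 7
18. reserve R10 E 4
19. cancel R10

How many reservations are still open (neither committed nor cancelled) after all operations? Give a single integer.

Step 1: reserve R1 E 6 -> on_hand[A=48 B=24 C=37 D=54 E=46] avail[A=48 B=24 C=37 D=54 E=40] open={R1}
Step 2: reserve R2 A 7 -> on_hand[A=48 B=24 C=37 D=54 E=46] avail[A=41 B=24 C=37 D=54 E=40] open={R1,R2}
Step 3: commit R1 -> on_hand[A=48 B=24 C=37 D=54 E=40] avail[A=41 B=24 C=37 D=54 E=40] open={R2}
Step 4: commit R2 -> on_hand[A=41 B=24 C=37 D=54 E=40] avail[A=41 B=24 C=37 D=54 E=40] open={}
Step 5: reserve R3 B 8 -> on_hand[A=41 B=24 C=37 D=54 E=40] avail[A=41 B=16 C=37 D=54 E=40] open={R3}
Step 6: reserve R4 E 5 -> on_hand[A=41 B=24 C=37 D=54 E=40] avail[A=41 B=16 C=37 D=54 E=35] open={R3,R4}
Step 7: commit R3 -> on_hand[A=41 B=16 C=37 D=54 E=40] avail[A=41 B=16 C=37 D=54 E=35] open={R4}
Step 8: reserve R5 B 4 -> on_hand[A=41 B=16 C=37 D=54 E=40] avail[A=41 B=12 C=37 D=54 E=35] open={R4,R5}
Step 9: commit R5 -> on_hand[A=41 B=12 C=37 D=54 E=40] avail[A=41 B=12 C=37 D=54 E=35] open={R4}
Step 10: cancel R4 -> on_hand[A=41 B=12 C=37 D=54 E=40] avail[A=41 B=12 C=37 D=54 E=40] open={}
Step 11: reserve R6 B 4 -> on_hand[A=41 B=12 C=37 D=54 E=40] avail[A=41 B=8 C=37 D=54 E=40] open={R6}
Step 12: reserve R7 C 6 -> on_hand[A=41 B=12 C=37 D=54 E=40] avail[A=41 B=8 C=31 D=54 E=40] open={R6,R7}
Step 13: reserve R8 A 2 -> on_hand[A=41 B=12 C=37 D=54 E=40] avail[A=39 B=8 C=31 D=54 E=40] open={R6,R7,R8}
Step 14: commit R6 -> on_hand[A=41 B=8 C=37 D=54 E=40] avail[A=39 B=8 C=31 D=54 E=40] open={R7,R8}
Step 15: commit R7 -> on_hand[A=41 B=8 C=31 D=54 E=40] avail[A=39 B=8 C=31 D=54 E=40] open={R8}
Step 16: commit R8 -> on_hand[A=39 B=8 C=31 D=54 E=40] avail[A=39 B=8 C=31 D=54 E=40] open={}
Step 17: reserve R9 E 7 -> on_hand[A=39 B=8 C=31 D=54 E=40] avail[A=39 B=8 C=31 D=54 E=33] open={R9}
Step 18: reserve R10 E 4 -> on_hand[A=39 B=8 C=31 D=54 E=40] avail[A=39 B=8 C=31 D=54 E=29] open={R10,R9}
Step 19: cancel R10 -> on_hand[A=39 B=8 C=31 D=54 E=40] avail[A=39 B=8 C=31 D=54 E=33] open={R9}
Open reservations: ['R9'] -> 1

Answer: 1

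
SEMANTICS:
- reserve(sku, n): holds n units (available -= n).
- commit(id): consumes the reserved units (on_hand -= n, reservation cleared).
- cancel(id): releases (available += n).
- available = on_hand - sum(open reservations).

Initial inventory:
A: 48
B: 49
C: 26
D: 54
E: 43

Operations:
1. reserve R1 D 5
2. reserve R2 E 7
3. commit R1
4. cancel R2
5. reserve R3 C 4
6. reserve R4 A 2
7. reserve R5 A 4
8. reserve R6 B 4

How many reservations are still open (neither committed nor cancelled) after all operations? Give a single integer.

Answer: 4

Derivation:
Step 1: reserve R1 D 5 -> on_hand[A=48 B=49 C=26 D=54 E=43] avail[A=48 B=49 C=26 D=49 E=43] open={R1}
Step 2: reserve R2 E 7 -> on_hand[A=48 B=49 C=26 D=54 E=43] avail[A=48 B=49 C=26 D=49 E=36] open={R1,R2}
Step 3: commit R1 -> on_hand[A=48 B=49 C=26 D=49 E=43] avail[A=48 B=49 C=26 D=49 E=36] open={R2}
Step 4: cancel R2 -> on_hand[A=48 B=49 C=26 D=49 E=43] avail[A=48 B=49 C=26 D=49 E=43] open={}
Step 5: reserve R3 C 4 -> on_hand[A=48 B=49 C=26 D=49 E=43] avail[A=48 B=49 C=22 D=49 E=43] open={R3}
Step 6: reserve R4 A 2 -> on_hand[A=48 B=49 C=26 D=49 E=43] avail[A=46 B=49 C=22 D=49 E=43] open={R3,R4}
Step 7: reserve R5 A 4 -> on_hand[A=48 B=49 C=26 D=49 E=43] avail[A=42 B=49 C=22 D=49 E=43] open={R3,R4,R5}
Step 8: reserve R6 B 4 -> on_hand[A=48 B=49 C=26 D=49 E=43] avail[A=42 B=45 C=22 D=49 E=43] open={R3,R4,R5,R6}
Open reservations: ['R3', 'R4', 'R5', 'R6'] -> 4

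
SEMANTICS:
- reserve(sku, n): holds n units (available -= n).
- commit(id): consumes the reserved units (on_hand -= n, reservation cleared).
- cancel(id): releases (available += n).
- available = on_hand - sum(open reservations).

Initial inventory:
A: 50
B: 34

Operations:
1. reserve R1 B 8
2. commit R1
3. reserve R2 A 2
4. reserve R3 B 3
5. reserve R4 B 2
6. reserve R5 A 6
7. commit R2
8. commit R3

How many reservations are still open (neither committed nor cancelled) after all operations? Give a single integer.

Answer: 2

Derivation:
Step 1: reserve R1 B 8 -> on_hand[A=50 B=34] avail[A=50 B=26] open={R1}
Step 2: commit R1 -> on_hand[A=50 B=26] avail[A=50 B=26] open={}
Step 3: reserve R2 A 2 -> on_hand[A=50 B=26] avail[A=48 B=26] open={R2}
Step 4: reserve R3 B 3 -> on_hand[A=50 B=26] avail[A=48 B=23] open={R2,R3}
Step 5: reserve R4 B 2 -> on_hand[A=50 B=26] avail[A=48 B=21] open={R2,R3,R4}
Step 6: reserve R5 A 6 -> on_hand[A=50 B=26] avail[A=42 B=21] open={R2,R3,R4,R5}
Step 7: commit R2 -> on_hand[A=48 B=26] avail[A=42 B=21] open={R3,R4,R5}
Step 8: commit R3 -> on_hand[A=48 B=23] avail[A=42 B=21] open={R4,R5}
Open reservations: ['R4', 'R5'] -> 2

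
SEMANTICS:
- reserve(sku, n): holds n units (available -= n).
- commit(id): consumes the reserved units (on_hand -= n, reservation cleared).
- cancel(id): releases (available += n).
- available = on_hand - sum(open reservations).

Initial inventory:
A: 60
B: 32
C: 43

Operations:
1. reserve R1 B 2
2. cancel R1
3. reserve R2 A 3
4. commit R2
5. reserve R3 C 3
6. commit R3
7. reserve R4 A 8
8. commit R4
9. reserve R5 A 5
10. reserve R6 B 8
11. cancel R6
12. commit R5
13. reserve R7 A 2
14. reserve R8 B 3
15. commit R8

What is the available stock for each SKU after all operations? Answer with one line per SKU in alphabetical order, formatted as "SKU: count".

Step 1: reserve R1 B 2 -> on_hand[A=60 B=32 C=43] avail[A=60 B=30 C=43] open={R1}
Step 2: cancel R1 -> on_hand[A=60 B=32 C=43] avail[A=60 B=32 C=43] open={}
Step 3: reserve R2 A 3 -> on_hand[A=60 B=32 C=43] avail[A=57 B=32 C=43] open={R2}
Step 4: commit R2 -> on_hand[A=57 B=32 C=43] avail[A=57 B=32 C=43] open={}
Step 5: reserve R3 C 3 -> on_hand[A=57 B=32 C=43] avail[A=57 B=32 C=40] open={R3}
Step 6: commit R3 -> on_hand[A=57 B=32 C=40] avail[A=57 B=32 C=40] open={}
Step 7: reserve R4 A 8 -> on_hand[A=57 B=32 C=40] avail[A=49 B=32 C=40] open={R4}
Step 8: commit R4 -> on_hand[A=49 B=32 C=40] avail[A=49 B=32 C=40] open={}
Step 9: reserve R5 A 5 -> on_hand[A=49 B=32 C=40] avail[A=44 B=32 C=40] open={R5}
Step 10: reserve R6 B 8 -> on_hand[A=49 B=32 C=40] avail[A=44 B=24 C=40] open={R5,R6}
Step 11: cancel R6 -> on_hand[A=49 B=32 C=40] avail[A=44 B=32 C=40] open={R5}
Step 12: commit R5 -> on_hand[A=44 B=32 C=40] avail[A=44 B=32 C=40] open={}
Step 13: reserve R7 A 2 -> on_hand[A=44 B=32 C=40] avail[A=42 B=32 C=40] open={R7}
Step 14: reserve R8 B 3 -> on_hand[A=44 B=32 C=40] avail[A=42 B=29 C=40] open={R7,R8}
Step 15: commit R8 -> on_hand[A=44 B=29 C=40] avail[A=42 B=29 C=40] open={R7}

Answer: A: 42
B: 29
C: 40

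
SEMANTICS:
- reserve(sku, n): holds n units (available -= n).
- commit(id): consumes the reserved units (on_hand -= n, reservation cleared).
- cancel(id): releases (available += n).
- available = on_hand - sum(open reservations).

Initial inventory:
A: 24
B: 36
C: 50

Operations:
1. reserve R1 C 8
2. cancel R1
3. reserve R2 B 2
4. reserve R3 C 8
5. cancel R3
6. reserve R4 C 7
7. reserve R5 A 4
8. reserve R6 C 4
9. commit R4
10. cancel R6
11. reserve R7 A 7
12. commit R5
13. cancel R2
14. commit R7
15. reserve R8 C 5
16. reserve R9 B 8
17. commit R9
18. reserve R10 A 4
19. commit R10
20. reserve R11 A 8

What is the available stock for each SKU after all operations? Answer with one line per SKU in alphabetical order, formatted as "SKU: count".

Step 1: reserve R1 C 8 -> on_hand[A=24 B=36 C=50] avail[A=24 B=36 C=42] open={R1}
Step 2: cancel R1 -> on_hand[A=24 B=36 C=50] avail[A=24 B=36 C=50] open={}
Step 3: reserve R2 B 2 -> on_hand[A=24 B=36 C=50] avail[A=24 B=34 C=50] open={R2}
Step 4: reserve R3 C 8 -> on_hand[A=24 B=36 C=50] avail[A=24 B=34 C=42] open={R2,R3}
Step 5: cancel R3 -> on_hand[A=24 B=36 C=50] avail[A=24 B=34 C=50] open={R2}
Step 6: reserve R4 C 7 -> on_hand[A=24 B=36 C=50] avail[A=24 B=34 C=43] open={R2,R4}
Step 7: reserve R5 A 4 -> on_hand[A=24 B=36 C=50] avail[A=20 B=34 C=43] open={R2,R4,R5}
Step 8: reserve R6 C 4 -> on_hand[A=24 B=36 C=50] avail[A=20 B=34 C=39] open={R2,R4,R5,R6}
Step 9: commit R4 -> on_hand[A=24 B=36 C=43] avail[A=20 B=34 C=39] open={R2,R5,R6}
Step 10: cancel R6 -> on_hand[A=24 B=36 C=43] avail[A=20 B=34 C=43] open={R2,R5}
Step 11: reserve R7 A 7 -> on_hand[A=24 B=36 C=43] avail[A=13 B=34 C=43] open={R2,R5,R7}
Step 12: commit R5 -> on_hand[A=20 B=36 C=43] avail[A=13 B=34 C=43] open={R2,R7}
Step 13: cancel R2 -> on_hand[A=20 B=36 C=43] avail[A=13 B=36 C=43] open={R7}
Step 14: commit R7 -> on_hand[A=13 B=36 C=43] avail[A=13 B=36 C=43] open={}
Step 15: reserve R8 C 5 -> on_hand[A=13 B=36 C=43] avail[A=13 B=36 C=38] open={R8}
Step 16: reserve R9 B 8 -> on_hand[A=13 B=36 C=43] avail[A=13 B=28 C=38] open={R8,R9}
Step 17: commit R9 -> on_hand[A=13 B=28 C=43] avail[A=13 B=28 C=38] open={R8}
Step 18: reserve R10 A 4 -> on_hand[A=13 B=28 C=43] avail[A=9 B=28 C=38] open={R10,R8}
Step 19: commit R10 -> on_hand[A=9 B=28 C=43] avail[A=9 B=28 C=38] open={R8}
Step 20: reserve R11 A 8 -> on_hand[A=9 B=28 C=43] avail[A=1 B=28 C=38] open={R11,R8}

Answer: A: 1
B: 28
C: 38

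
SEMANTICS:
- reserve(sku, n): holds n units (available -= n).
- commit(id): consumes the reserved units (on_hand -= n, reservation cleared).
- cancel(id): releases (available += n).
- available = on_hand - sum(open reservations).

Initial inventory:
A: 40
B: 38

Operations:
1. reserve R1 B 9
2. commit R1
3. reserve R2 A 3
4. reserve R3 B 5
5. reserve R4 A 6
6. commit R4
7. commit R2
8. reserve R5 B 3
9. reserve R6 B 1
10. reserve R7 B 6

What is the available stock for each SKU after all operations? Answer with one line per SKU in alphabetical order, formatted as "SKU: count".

Answer: A: 31
B: 14

Derivation:
Step 1: reserve R1 B 9 -> on_hand[A=40 B=38] avail[A=40 B=29] open={R1}
Step 2: commit R1 -> on_hand[A=40 B=29] avail[A=40 B=29] open={}
Step 3: reserve R2 A 3 -> on_hand[A=40 B=29] avail[A=37 B=29] open={R2}
Step 4: reserve R3 B 5 -> on_hand[A=40 B=29] avail[A=37 B=24] open={R2,R3}
Step 5: reserve R4 A 6 -> on_hand[A=40 B=29] avail[A=31 B=24] open={R2,R3,R4}
Step 6: commit R4 -> on_hand[A=34 B=29] avail[A=31 B=24] open={R2,R3}
Step 7: commit R2 -> on_hand[A=31 B=29] avail[A=31 B=24] open={R3}
Step 8: reserve R5 B 3 -> on_hand[A=31 B=29] avail[A=31 B=21] open={R3,R5}
Step 9: reserve R6 B 1 -> on_hand[A=31 B=29] avail[A=31 B=20] open={R3,R5,R6}
Step 10: reserve R7 B 6 -> on_hand[A=31 B=29] avail[A=31 B=14] open={R3,R5,R6,R7}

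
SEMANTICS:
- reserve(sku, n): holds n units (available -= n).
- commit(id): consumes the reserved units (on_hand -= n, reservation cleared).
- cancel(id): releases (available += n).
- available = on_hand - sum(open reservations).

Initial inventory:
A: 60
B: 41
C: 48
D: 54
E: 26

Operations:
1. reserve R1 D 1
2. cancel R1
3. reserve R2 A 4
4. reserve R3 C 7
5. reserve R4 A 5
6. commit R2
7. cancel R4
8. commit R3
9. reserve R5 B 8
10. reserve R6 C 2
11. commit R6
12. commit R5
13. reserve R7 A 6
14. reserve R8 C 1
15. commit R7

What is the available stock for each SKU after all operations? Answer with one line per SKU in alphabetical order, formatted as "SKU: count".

Answer: A: 50
B: 33
C: 38
D: 54
E: 26

Derivation:
Step 1: reserve R1 D 1 -> on_hand[A=60 B=41 C=48 D=54 E=26] avail[A=60 B=41 C=48 D=53 E=26] open={R1}
Step 2: cancel R1 -> on_hand[A=60 B=41 C=48 D=54 E=26] avail[A=60 B=41 C=48 D=54 E=26] open={}
Step 3: reserve R2 A 4 -> on_hand[A=60 B=41 C=48 D=54 E=26] avail[A=56 B=41 C=48 D=54 E=26] open={R2}
Step 4: reserve R3 C 7 -> on_hand[A=60 B=41 C=48 D=54 E=26] avail[A=56 B=41 C=41 D=54 E=26] open={R2,R3}
Step 5: reserve R4 A 5 -> on_hand[A=60 B=41 C=48 D=54 E=26] avail[A=51 B=41 C=41 D=54 E=26] open={R2,R3,R4}
Step 6: commit R2 -> on_hand[A=56 B=41 C=48 D=54 E=26] avail[A=51 B=41 C=41 D=54 E=26] open={R3,R4}
Step 7: cancel R4 -> on_hand[A=56 B=41 C=48 D=54 E=26] avail[A=56 B=41 C=41 D=54 E=26] open={R3}
Step 8: commit R3 -> on_hand[A=56 B=41 C=41 D=54 E=26] avail[A=56 B=41 C=41 D=54 E=26] open={}
Step 9: reserve R5 B 8 -> on_hand[A=56 B=41 C=41 D=54 E=26] avail[A=56 B=33 C=41 D=54 E=26] open={R5}
Step 10: reserve R6 C 2 -> on_hand[A=56 B=41 C=41 D=54 E=26] avail[A=56 B=33 C=39 D=54 E=26] open={R5,R6}
Step 11: commit R6 -> on_hand[A=56 B=41 C=39 D=54 E=26] avail[A=56 B=33 C=39 D=54 E=26] open={R5}
Step 12: commit R5 -> on_hand[A=56 B=33 C=39 D=54 E=26] avail[A=56 B=33 C=39 D=54 E=26] open={}
Step 13: reserve R7 A 6 -> on_hand[A=56 B=33 C=39 D=54 E=26] avail[A=50 B=33 C=39 D=54 E=26] open={R7}
Step 14: reserve R8 C 1 -> on_hand[A=56 B=33 C=39 D=54 E=26] avail[A=50 B=33 C=38 D=54 E=26] open={R7,R8}
Step 15: commit R7 -> on_hand[A=50 B=33 C=39 D=54 E=26] avail[A=50 B=33 C=38 D=54 E=26] open={R8}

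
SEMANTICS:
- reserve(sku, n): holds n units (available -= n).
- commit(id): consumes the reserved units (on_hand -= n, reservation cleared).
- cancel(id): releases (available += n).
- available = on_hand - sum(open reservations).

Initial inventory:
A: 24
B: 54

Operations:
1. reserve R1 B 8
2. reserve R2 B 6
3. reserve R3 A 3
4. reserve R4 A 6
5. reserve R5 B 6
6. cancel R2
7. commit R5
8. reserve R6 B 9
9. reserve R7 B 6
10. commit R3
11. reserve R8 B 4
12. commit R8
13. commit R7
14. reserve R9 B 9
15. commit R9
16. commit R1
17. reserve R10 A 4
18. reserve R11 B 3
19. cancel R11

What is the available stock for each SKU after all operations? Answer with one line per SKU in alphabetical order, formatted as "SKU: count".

Step 1: reserve R1 B 8 -> on_hand[A=24 B=54] avail[A=24 B=46] open={R1}
Step 2: reserve R2 B 6 -> on_hand[A=24 B=54] avail[A=24 B=40] open={R1,R2}
Step 3: reserve R3 A 3 -> on_hand[A=24 B=54] avail[A=21 B=40] open={R1,R2,R3}
Step 4: reserve R4 A 6 -> on_hand[A=24 B=54] avail[A=15 B=40] open={R1,R2,R3,R4}
Step 5: reserve R5 B 6 -> on_hand[A=24 B=54] avail[A=15 B=34] open={R1,R2,R3,R4,R5}
Step 6: cancel R2 -> on_hand[A=24 B=54] avail[A=15 B=40] open={R1,R3,R4,R5}
Step 7: commit R5 -> on_hand[A=24 B=48] avail[A=15 B=40] open={R1,R3,R4}
Step 8: reserve R6 B 9 -> on_hand[A=24 B=48] avail[A=15 B=31] open={R1,R3,R4,R6}
Step 9: reserve R7 B 6 -> on_hand[A=24 B=48] avail[A=15 B=25] open={R1,R3,R4,R6,R7}
Step 10: commit R3 -> on_hand[A=21 B=48] avail[A=15 B=25] open={R1,R4,R6,R7}
Step 11: reserve R8 B 4 -> on_hand[A=21 B=48] avail[A=15 B=21] open={R1,R4,R6,R7,R8}
Step 12: commit R8 -> on_hand[A=21 B=44] avail[A=15 B=21] open={R1,R4,R6,R7}
Step 13: commit R7 -> on_hand[A=21 B=38] avail[A=15 B=21] open={R1,R4,R6}
Step 14: reserve R9 B 9 -> on_hand[A=21 B=38] avail[A=15 B=12] open={R1,R4,R6,R9}
Step 15: commit R9 -> on_hand[A=21 B=29] avail[A=15 B=12] open={R1,R4,R6}
Step 16: commit R1 -> on_hand[A=21 B=21] avail[A=15 B=12] open={R4,R6}
Step 17: reserve R10 A 4 -> on_hand[A=21 B=21] avail[A=11 B=12] open={R10,R4,R6}
Step 18: reserve R11 B 3 -> on_hand[A=21 B=21] avail[A=11 B=9] open={R10,R11,R4,R6}
Step 19: cancel R11 -> on_hand[A=21 B=21] avail[A=11 B=12] open={R10,R4,R6}

Answer: A: 11
B: 12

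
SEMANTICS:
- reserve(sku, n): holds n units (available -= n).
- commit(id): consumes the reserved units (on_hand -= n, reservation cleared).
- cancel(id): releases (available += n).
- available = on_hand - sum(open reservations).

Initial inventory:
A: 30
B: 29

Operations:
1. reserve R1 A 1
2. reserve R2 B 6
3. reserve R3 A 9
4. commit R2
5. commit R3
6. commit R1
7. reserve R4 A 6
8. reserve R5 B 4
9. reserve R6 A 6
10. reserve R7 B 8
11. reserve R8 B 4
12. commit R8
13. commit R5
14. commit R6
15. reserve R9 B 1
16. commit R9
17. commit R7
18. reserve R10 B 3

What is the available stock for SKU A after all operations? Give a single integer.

Step 1: reserve R1 A 1 -> on_hand[A=30 B=29] avail[A=29 B=29] open={R1}
Step 2: reserve R2 B 6 -> on_hand[A=30 B=29] avail[A=29 B=23] open={R1,R2}
Step 3: reserve R3 A 9 -> on_hand[A=30 B=29] avail[A=20 B=23] open={R1,R2,R3}
Step 4: commit R2 -> on_hand[A=30 B=23] avail[A=20 B=23] open={R1,R3}
Step 5: commit R3 -> on_hand[A=21 B=23] avail[A=20 B=23] open={R1}
Step 6: commit R1 -> on_hand[A=20 B=23] avail[A=20 B=23] open={}
Step 7: reserve R4 A 6 -> on_hand[A=20 B=23] avail[A=14 B=23] open={R4}
Step 8: reserve R5 B 4 -> on_hand[A=20 B=23] avail[A=14 B=19] open={R4,R5}
Step 9: reserve R6 A 6 -> on_hand[A=20 B=23] avail[A=8 B=19] open={R4,R5,R6}
Step 10: reserve R7 B 8 -> on_hand[A=20 B=23] avail[A=8 B=11] open={R4,R5,R6,R7}
Step 11: reserve R8 B 4 -> on_hand[A=20 B=23] avail[A=8 B=7] open={R4,R5,R6,R7,R8}
Step 12: commit R8 -> on_hand[A=20 B=19] avail[A=8 B=7] open={R4,R5,R6,R7}
Step 13: commit R5 -> on_hand[A=20 B=15] avail[A=8 B=7] open={R4,R6,R7}
Step 14: commit R6 -> on_hand[A=14 B=15] avail[A=8 B=7] open={R4,R7}
Step 15: reserve R9 B 1 -> on_hand[A=14 B=15] avail[A=8 B=6] open={R4,R7,R9}
Step 16: commit R9 -> on_hand[A=14 B=14] avail[A=8 B=6] open={R4,R7}
Step 17: commit R7 -> on_hand[A=14 B=6] avail[A=8 B=6] open={R4}
Step 18: reserve R10 B 3 -> on_hand[A=14 B=6] avail[A=8 B=3] open={R10,R4}
Final available[A] = 8

Answer: 8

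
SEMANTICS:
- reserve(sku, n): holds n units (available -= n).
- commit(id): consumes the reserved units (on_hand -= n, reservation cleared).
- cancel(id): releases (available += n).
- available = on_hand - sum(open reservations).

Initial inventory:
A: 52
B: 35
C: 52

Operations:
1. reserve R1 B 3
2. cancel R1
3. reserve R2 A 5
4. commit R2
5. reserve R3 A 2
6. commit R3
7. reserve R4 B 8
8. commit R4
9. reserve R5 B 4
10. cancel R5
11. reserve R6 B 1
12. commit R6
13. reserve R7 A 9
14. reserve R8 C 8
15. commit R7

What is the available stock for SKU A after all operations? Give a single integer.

Step 1: reserve R1 B 3 -> on_hand[A=52 B=35 C=52] avail[A=52 B=32 C=52] open={R1}
Step 2: cancel R1 -> on_hand[A=52 B=35 C=52] avail[A=52 B=35 C=52] open={}
Step 3: reserve R2 A 5 -> on_hand[A=52 B=35 C=52] avail[A=47 B=35 C=52] open={R2}
Step 4: commit R2 -> on_hand[A=47 B=35 C=52] avail[A=47 B=35 C=52] open={}
Step 5: reserve R3 A 2 -> on_hand[A=47 B=35 C=52] avail[A=45 B=35 C=52] open={R3}
Step 6: commit R3 -> on_hand[A=45 B=35 C=52] avail[A=45 B=35 C=52] open={}
Step 7: reserve R4 B 8 -> on_hand[A=45 B=35 C=52] avail[A=45 B=27 C=52] open={R4}
Step 8: commit R4 -> on_hand[A=45 B=27 C=52] avail[A=45 B=27 C=52] open={}
Step 9: reserve R5 B 4 -> on_hand[A=45 B=27 C=52] avail[A=45 B=23 C=52] open={R5}
Step 10: cancel R5 -> on_hand[A=45 B=27 C=52] avail[A=45 B=27 C=52] open={}
Step 11: reserve R6 B 1 -> on_hand[A=45 B=27 C=52] avail[A=45 B=26 C=52] open={R6}
Step 12: commit R6 -> on_hand[A=45 B=26 C=52] avail[A=45 B=26 C=52] open={}
Step 13: reserve R7 A 9 -> on_hand[A=45 B=26 C=52] avail[A=36 B=26 C=52] open={R7}
Step 14: reserve R8 C 8 -> on_hand[A=45 B=26 C=52] avail[A=36 B=26 C=44] open={R7,R8}
Step 15: commit R7 -> on_hand[A=36 B=26 C=52] avail[A=36 B=26 C=44] open={R8}
Final available[A] = 36

Answer: 36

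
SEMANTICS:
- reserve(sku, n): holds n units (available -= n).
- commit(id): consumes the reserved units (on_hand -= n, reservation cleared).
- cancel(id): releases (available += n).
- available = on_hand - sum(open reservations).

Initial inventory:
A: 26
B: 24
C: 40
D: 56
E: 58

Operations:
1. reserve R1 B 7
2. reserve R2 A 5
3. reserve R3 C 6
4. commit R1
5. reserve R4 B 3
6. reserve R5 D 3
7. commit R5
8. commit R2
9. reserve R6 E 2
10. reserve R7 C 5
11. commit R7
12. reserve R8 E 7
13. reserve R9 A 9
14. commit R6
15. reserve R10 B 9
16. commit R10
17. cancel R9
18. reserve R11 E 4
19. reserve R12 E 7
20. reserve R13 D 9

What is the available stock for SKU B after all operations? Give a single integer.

Step 1: reserve R1 B 7 -> on_hand[A=26 B=24 C=40 D=56 E=58] avail[A=26 B=17 C=40 D=56 E=58] open={R1}
Step 2: reserve R2 A 5 -> on_hand[A=26 B=24 C=40 D=56 E=58] avail[A=21 B=17 C=40 D=56 E=58] open={R1,R2}
Step 3: reserve R3 C 6 -> on_hand[A=26 B=24 C=40 D=56 E=58] avail[A=21 B=17 C=34 D=56 E=58] open={R1,R2,R3}
Step 4: commit R1 -> on_hand[A=26 B=17 C=40 D=56 E=58] avail[A=21 B=17 C=34 D=56 E=58] open={R2,R3}
Step 5: reserve R4 B 3 -> on_hand[A=26 B=17 C=40 D=56 E=58] avail[A=21 B=14 C=34 D=56 E=58] open={R2,R3,R4}
Step 6: reserve R5 D 3 -> on_hand[A=26 B=17 C=40 D=56 E=58] avail[A=21 B=14 C=34 D=53 E=58] open={R2,R3,R4,R5}
Step 7: commit R5 -> on_hand[A=26 B=17 C=40 D=53 E=58] avail[A=21 B=14 C=34 D=53 E=58] open={R2,R3,R4}
Step 8: commit R2 -> on_hand[A=21 B=17 C=40 D=53 E=58] avail[A=21 B=14 C=34 D=53 E=58] open={R3,R4}
Step 9: reserve R6 E 2 -> on_hand[A=21 B=17 C=40 D=53 E=58] avail[A=21 B=14 C=34 D=53 E=56] open={R3,R4,R6}
Step 10: reserve R7 C 5 -> on_hand[A=21 B=17 C=40 D=53 E=58] avail[A=21 B=14 C=29 D=53 E=56] open={R3,R4,R6,R7}
Step 11: commit R7 -> on_hand[A=21 B=17 C=35 D=53 E=58] avail[A=21 B=14 C=29 D=53 E=56] open={R3,R4,R6}
Step 12: reserve R8 E 7 -> on_hand[A=21 B=17 C=35 D=53 E=58] avail[A=21 B=14 C=29 D=53 E=49] open={R3,R4,R6,R8}
Step 13: reserve R9 A 9 -> on_hand[A=21 B=17 C=35 D=53 E=58] avail[A=12 B=14 C=29 D=53 E=49] open={R3,R4,R6,R8,R9}
Step 14: commit R6 -> on_hand[A=21 B=17 C=35 D=53 E=56] avail[A=12 B=14 C=29 D=53 E=49] open={R3,R4,R8,R9}
Step 15: reserve R10 B 9 -> on_hand[A=21 B=17 C=35 D=53 E=56] avail[A=12 B=5 C=29 D=53 E=49] open={R10,R3,R4,R8,R9}
Step 16: commit R10 -> on_hand[A=21 B=8 C=35 D=53 E=56] avail[A=12 B=5 C=29 D=53 E=49] open={R3,R4,R8,R9}
Step 17: cancel R9 -> on_hand[A=21 B=8 C=35 D=53 E=56] avail[A=21 B=5 C=29 D=53 E=49] open={R3,R4,R8}
Step 18: reserve R11 E 4 -> on_hand[A=21 B=8 C=35 D=53 E=56] avail[A=21 B=5 C=29 D=53 E=45] open={R11,R3,R4,R8}
Step 19: reserve R12 E 7 -> on_hand[A=21 B=8 C=35 D=53 E=56] avail[A=21 B=5 C=29 D=53 E=38] open={R11,R12,R3,R4,R8}
Step 20: reserve R13 D 9 -> on_hand[A=21 B=8 C=35 D=53 E=56] avail[A=21 B=5 C=29 D=44 E=38] open={R11,R12,R13,R3,R4,R8}
Final available[B] = 5

Answer: 5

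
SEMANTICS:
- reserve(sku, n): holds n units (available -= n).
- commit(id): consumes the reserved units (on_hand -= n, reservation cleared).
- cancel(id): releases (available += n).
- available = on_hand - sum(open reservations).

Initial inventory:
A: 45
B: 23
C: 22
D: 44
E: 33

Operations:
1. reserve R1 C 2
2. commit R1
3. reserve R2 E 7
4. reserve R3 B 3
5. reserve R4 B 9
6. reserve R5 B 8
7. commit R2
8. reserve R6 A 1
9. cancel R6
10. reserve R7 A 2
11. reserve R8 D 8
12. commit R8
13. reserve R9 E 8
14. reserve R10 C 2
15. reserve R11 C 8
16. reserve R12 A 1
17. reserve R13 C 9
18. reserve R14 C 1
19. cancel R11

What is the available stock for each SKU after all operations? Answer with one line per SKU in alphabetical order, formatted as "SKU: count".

Step 1: reserve R1 C 2 -> on_hand[A=45 B=23 C=22 D=44 E=33] avail[A=45 B=23 C=20 D=44 E=33] open={R1}
Step 2: commit R1 -> on_hand[A=45 B=23 C=20 D=44 E=33] avail[A=45 B=23 C=20 D=44 E=33] open={}
Step 3: reserve R2 E 7 -> on_hand[A=45 B=23 C=20 D=44 E=33] avail[A=45 B=23 C=20 D=44 E=26] open={R2}
Step 4: reserve R3 B 3 -> on_hand[A=45 B=23 C=20 D=44 E=33] avail[A=45 B=20 C=20 D=44 E=26] open={R2,R3}
Step 5: reserve R4 B 9 -> on_hand[A=45 B=23 C=20 D=44 E=33] avail[A=45 B=11 C=20 D=44 E=26] open={R2,R3,R4}
Step 6: reserve R5 B 8 -> on_hand[A=45 B=23 C=20 D=44 E=33] avail[A=45 B=3 C=20 D=44 E=26] open={R2,R3,R4,R5}
Step 7: commit R2 -> on_hand[A=45 B=23 C=20 D=44 E=26] avail[A=45 B=3 C=20 D=44 E=26] open={R3,R4,R5}
Step 8: reserve R6 A 1 -> on_hand[A=45 B=23 C=20 D=44 E=26] avail[A=44 B=3 C=20 D=44 E=26] open={R3,R4,R5,R6}
Step 9: cancel R6 -> on_hand[A=45 B=23 C=20 D=44 E=26] avail[A=45 B=3 C=20 D=44 E=26] open={R3,R4,R5}
Step 10: reserve R7 A 2 -> on_hand[A=45 B=23 C=20 D=44 E=26] avail[A=43 B=3 C=20 D=44 E=26] open={R3,R4,R5,R7}
Step 11: reserve R8 D 8 -> on_hand[A=45 B=23 C=20 D=44 E=26] avail[A=43 B=3 C=20 D=36 E=26] open={R3,R4,R5,R7,R8}
Step 12: commit R8 -> on_hand[A=45 B=23 C=20 D=36 E=26] avail[A=43 B=3 C=20 D=36 E=26] open={R3,R4,R5,R7}
Step 13: reserve R9 E 8 -> on_hand[A=45 B=23 C=20 D=36 E=26] avail[A=43 B=3 C=20 D=36 E=18] open={R3,R4,R5,R7,R9}
Step 14: reserve R10 C 2 -> on_hand[A=45 B=23 C=20 D=36 E=26] avail[A=43 B=3 C=18 D=36 E=18] open={R10,R3,R4,R5,R7,R9}
Step 15: reserve R11 C 8 -> on_hand[A=45 B=23 C=20 D=36 E=26] avail[A=43 B=3 C=10 D=36 E=18] open={R10,R11,R3,R4,R5,R7,R9}
Step 16: reserve R12 A 1 -> on_hand[A=45 B=23 C=20 D=36 E=26] avail[A=42 B=3 C=10 D=36 E=18] open={R10,R11,R12,R3,R4,R5,R7,R9}
Step 17: reserve R13 C 9 -> on_hand[A=45 B=23 C=20 D=36 E=26] avail[A=42 B=3 C=1 D=36 E=18] open={R10,R11,R12,R13,R3,R4,R5,R7,R9}
Step 18: reserve R14 C 1 -> on_hand[A=45 B=23 C=20 D=36 E=26] avail[A=42 B=3 C=0 D=36 E=18] open={R10,R11,R12,R13,R14,R3,R4,R5,R7,R9}
Step 19: cancel R11 -> on_hand[A=45 B=23 C=20 D=36 E=26] avail[A=42 B=3 C=8 D=36 E=18] open={R10,R12,R13,R14,R3,R4,R5,R7,R9}

Answer: A: 42
B: 3
C: 8
D: 36
E: 18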